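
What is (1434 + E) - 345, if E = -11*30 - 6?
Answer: 753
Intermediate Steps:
E = -336 (E = -330 - 6 = -336)
(1434 + E) - 345 = (1434 - 336) - 345 = 1098 - 345 = 753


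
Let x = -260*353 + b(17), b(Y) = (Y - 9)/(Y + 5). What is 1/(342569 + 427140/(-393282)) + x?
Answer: -2518813491112279/27444143287 ≈ -91780.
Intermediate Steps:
b(Y) = (-9 + Y)/(5 + Y)
x = -1009576/11 (x = -260*353 + (-9 + 17)/(5 + 17) = -91780 + 8/22 = -91780 + (1/22)*8 = -91780 + 4/11 = -1009576/11 ≈ -91780.)
1/(342569 + 427140/(-393282)) + x = 1/(342569 + 427140/(-393282)) - 1009576/11 = 1/(342569 + 427140*(-1/393282)) - 1009576/11 = 1/(342569 - 7910/7283) - 1009576/11 = 1/(2494922117/7283) - 1009576/11 = 7283/2494922117 - 1009576/11 = -2518813491112279/27444143287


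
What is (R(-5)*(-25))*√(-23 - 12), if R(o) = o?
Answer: 125*I*√35 ≈ 739.51*I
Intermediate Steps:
(R(-5)*(-25))*√(-23 - 12) = (-5*(-25))*√(-23 - 12) = 125*√(-35) = 125*(I*√35) = 125*I*√35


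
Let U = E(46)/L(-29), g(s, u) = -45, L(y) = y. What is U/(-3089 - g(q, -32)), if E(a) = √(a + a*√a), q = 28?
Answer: √(46 + 46*√46)/88276 ≈ 0.00021433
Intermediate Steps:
E(a) = √(a + a^(3/2))
U = -√(46 + 46*√46)/29 (U = √(46 + 46^(3/2))/(-29) = √(46 + 46*√46)*(-1/29) = -√(46 + 46*√46)/29 ≈ -0.65243)
U/(-3089 - g(q, -32)) = (-√(46 + 46*√46)/29)/(-3089 - 1*(-45)) = (-√(46 + 46*√46)/29)/(-3089 + 45) = -√(46 + 46*√46)/29/(-3044) = -√(46 + 46*√46)/29*(-1/3044) = √(46 + 46*√46)/88276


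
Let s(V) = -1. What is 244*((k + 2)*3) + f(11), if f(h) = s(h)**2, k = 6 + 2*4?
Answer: 11713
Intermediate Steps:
k = 14 (k = 6 + 8 = 14)
f(h) = 1 (f(h) = (-1)**2 = 1)
244*((k + 2)*3) + f(11) = 244*((14 + 2)*3) + 1 = 244*(16*3) + 1 = 244*48 + 1 = 11712 + 1 = 11713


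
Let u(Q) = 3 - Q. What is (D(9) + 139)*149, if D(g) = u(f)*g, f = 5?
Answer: 18029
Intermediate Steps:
D(g) = -2*g (D(g) = (3 - 1*5)*g = (3 - 5)*g = -2*g)
(D(9) + 139)*149 = (-2*9 + 139)*149 = (-18 + 139)*149 = 121*149 = 18029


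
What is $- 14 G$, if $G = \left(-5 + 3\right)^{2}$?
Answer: $-56$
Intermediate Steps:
$G = 4$ ($G = \left(-2\right)^{2} = 4$)
$- 14 G = \left(-14\right) 4 = -56$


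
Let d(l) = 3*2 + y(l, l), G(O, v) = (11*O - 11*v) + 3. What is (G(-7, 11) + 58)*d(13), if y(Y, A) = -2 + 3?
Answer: -959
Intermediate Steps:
G(O, v) = 3 - 11*v + 11*O (G(O, v) = (-11*v + 11*O) + 3 = 3 - 11*v + 11*O)
y(Y, A) = 1
d(l) = 7 (d(l) = 3*2 + 1 = 6 + 1 = 7)
(G(-7, 11) + 58)*d(13) = ((3 - 11*11 + 11*(-7)) + 58)*7 = ((3 - 121 - 77) + 58)*7 = (-195 + 58)*7 = -137*7 = -959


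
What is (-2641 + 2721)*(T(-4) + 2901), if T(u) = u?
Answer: 231760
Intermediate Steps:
(-2641 + 2721)*(T(-4) + 2901) = (-2641 + 2721)*(-4 + 2901) = 80*2897 = 231760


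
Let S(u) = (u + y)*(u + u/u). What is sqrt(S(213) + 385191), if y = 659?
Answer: sqrt(571799) ≈ 756.17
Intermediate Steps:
S(u) = (1 + u)*(659 + u) (S(u) = (u + 659)*(u + u/u) = (659 + u)*(u + 1) = (659 + u)*(1 + u) = (1 + u)*(659 + u))
sqrt(S(213) + 385191) = sqrt((659 + 213**2 + 660*213) + 385191) = sqrt((659 + 45369 + 140580) + 385191) = sqrt(186608 + 385191) = sqrt(571799)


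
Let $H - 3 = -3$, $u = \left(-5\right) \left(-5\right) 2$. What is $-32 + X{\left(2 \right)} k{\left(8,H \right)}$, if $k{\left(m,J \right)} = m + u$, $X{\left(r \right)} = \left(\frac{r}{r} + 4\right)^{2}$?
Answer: $1418$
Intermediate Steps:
$u = 50$ ($u = 25 \cdot 2 = 50$)
$H = 0$ ($H = 3 - 3 = 0$)
$X{\left(r \right)} = 25$ ($X{\left(r \right)} = \left(1 + 4\right)^{2} = 5^{2} = 25$)
$k{\left(m,J \right)} = 50 + m$ ($k{\left(m,J \right)} = m + 50 = 50 + m$)
$-32 + X{\left(2 \right)} k{\left(8,H \right)} = -32 + 25 \left(50 + 8\right) = -32 + 25 \cdot 58 = -32 + 1450 = 1418$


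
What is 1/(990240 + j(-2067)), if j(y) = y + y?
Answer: 1/986106 ≈ 1.0141e-6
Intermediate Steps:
j(y) = 2*y
1/(990240 + j(-2067)) = 1/(990240 + 2*(-2067)) = 1/(990240 - 4134) = 1/986106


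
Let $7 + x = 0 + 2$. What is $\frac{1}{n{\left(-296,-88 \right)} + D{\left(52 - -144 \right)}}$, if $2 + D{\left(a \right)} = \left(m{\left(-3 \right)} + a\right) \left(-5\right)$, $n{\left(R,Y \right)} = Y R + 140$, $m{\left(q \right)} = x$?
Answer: $\frac{1}{25231} \approx 3.9634 \cdot 10^{-5}$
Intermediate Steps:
$x = -5$ ($x = -7 + \left(0 + 2\right) = -7 + 2 = -5$)
$m{\left(q \right)} = -5$
$n{\left(R,Y \right)} = 140 + R Y$ ($n{\left(R,Y \right)} = R Y + 140 = 140 + R Y$)
$D{\left(a \right)} = 23 - 5 a$ ($D{\left(a \right)} = -2 + \left(-5 + a\right) \left(-5\right) = -2 - \left(-25 + 5 a\right) = 23 - 5 a$)
$\frac{1}{n{\left(-296,-88 \right)} + D{\left(52 - -144 \right)}} = \frac{1}{\left(140 - -26048\right) + \left(23 - 5 \left(52 - -144\right)\right)} = \frac{1}{\left(140 + 26048\right) + \left(23 - 5 \left(52 + 144\right)\right)} = \frac{1}{26188 + \left(23 - 980\right)} = \frac{1}{26188 - 957} = \frac{1}{25231}$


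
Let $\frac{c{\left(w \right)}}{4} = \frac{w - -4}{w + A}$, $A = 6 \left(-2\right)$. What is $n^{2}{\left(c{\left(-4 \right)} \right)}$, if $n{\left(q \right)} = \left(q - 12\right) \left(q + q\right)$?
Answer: $0$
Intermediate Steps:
$A = -12$
$c{\left(w \right)} = \frac{4 \left(4 + w\right)}{-12 + w}$ ($c{\left(w \right)} = 4 \frac{w - -4}{w - 12} = 4 \frac{w + 4}{-12 + w} = 4 \frac{4 + w}{-12 + w} = \frac{4 \left(4 + w\right)}{-12 + w}$)
$n{\left(q \right)} = 2 q \left(-12 + q\right)$ ($n{\left(q \right)} = \left(-12 + q\right) 2 q = 2 q \left(-12 + q\right)$)
$n^{2}{\left(c{\left(-4 \right)} \right)} = \left(2 \frac{4 \left(4 - 4\right)}{-12 - 4} \left(-12 + \frac{4 \left(4 - 4\right)}{-12 - 4}\right)\right)^{2} = \left(2 \cdot 4 \frac{1}{-16} \cdot 0 \left(-12 + 4 \frac{1}{-16} \cdot 0\right)\right)^{2} = \left(2 \cdot 4 \left(- \frac{1}{16}\right) 0 \left(-12 + 4 \left(- \frac{1}{16}\right) 0\right)\right)^{2} = \left(2 \cdot 0 \left(-12 + 0\right)\right)^{2} = \left(2 \cdot 0 \left(-12\right)\right)^{2} = 0^{2} = 0$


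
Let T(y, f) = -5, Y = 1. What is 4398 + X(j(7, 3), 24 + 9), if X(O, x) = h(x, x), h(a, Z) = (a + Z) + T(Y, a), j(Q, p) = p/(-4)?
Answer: 4459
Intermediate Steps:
j(Q, p) = -p/4 (j(Q, p) = p*(-¼) = -p/4)
h(a, Z) = -5 + Z + a (h(a, Z) = (a + Z) - 5 = (Z + a) - 5 = -5 + Z + a)
X(O, x) = -5 + 2*x (X(O, x) = -5 + x + x = -5 + 2*x)
4398 + X(j(7, 3), 24 + 9) = 4398 + (-5 + 2*(24 + 9)) = 4398 + (-5 + 2*33) = 4398 + (-5 + 66) = 4398 + 61 = 4459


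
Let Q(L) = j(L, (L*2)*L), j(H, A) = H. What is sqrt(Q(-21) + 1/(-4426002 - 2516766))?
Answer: I*sqrt(63265161530067)/1735692 ≈ 4.5826*I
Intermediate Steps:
Q(L) = L
sqrt(Q(-21) + 1/(-4426002 - 2516766)) = sqrt(-21 + 1/(-4426002 - 2516766)) = sqrt(-21 + 1/(-6942768)) = sqrt(-21 - 1/6942768) = sqrt(-145798129/6942768) = I*sqrt(63265161530067)/1735692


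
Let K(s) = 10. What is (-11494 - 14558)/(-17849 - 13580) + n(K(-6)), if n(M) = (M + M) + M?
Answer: 968922/31429 ≈ 30.829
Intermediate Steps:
n(M) = 3*M (n(M) = 2*M + M = 3*M)
(-11494 - 14558)/(-17849 - 13580) + n(K(-6)) = (-11494 - 14558)/(-17849 - 13580) + 3*10 = -26052/(-31429) + 30 = -26052*(-1/31429) + 30 = 26052/31429 + 30 = 968922/31429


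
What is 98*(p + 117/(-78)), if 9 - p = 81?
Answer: -7203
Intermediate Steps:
p = -72 (p = 9 - 1*81 = 9 - 81 = -72)
98*(p + 117/(-78)) = 98*(-72 + 117/(-78)) = 98*(-72 + 117*(-1/78)) = 98*(-72 - 3/2) = 98*(-147/2) = -7203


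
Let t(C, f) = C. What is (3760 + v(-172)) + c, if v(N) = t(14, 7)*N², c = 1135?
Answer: 419071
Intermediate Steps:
v(N) = 14*N²
(3760 + v(-172)) + c = (3760 + 14*(-172)²) + 1135 = (3760 + 14*29584) + 1135 = (3760 + 414176) + 1135 = 417936 + 1135 = 419071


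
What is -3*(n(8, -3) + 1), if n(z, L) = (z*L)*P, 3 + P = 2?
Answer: -75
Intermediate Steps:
P = -1 (P = -3 + 2 = -1)
n(z, L) = -L*z (n(z, L) = (z*L)*(-1) = (L*z)*(-1) = -L*z)
-3*(n(8, -3) + 1) = -3*(-1*(-3)*8 + 1) = -3*(24 + 1) = -3*25 = -75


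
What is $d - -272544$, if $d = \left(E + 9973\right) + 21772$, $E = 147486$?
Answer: $451775$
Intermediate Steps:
$d = 179231$ ($d = \left(147486 + 9973\right) + 21772 = 157459 + 21772 = 179231$)
$d - -272544 = 179231 - -272544 = 179231 + 272544 = 451775$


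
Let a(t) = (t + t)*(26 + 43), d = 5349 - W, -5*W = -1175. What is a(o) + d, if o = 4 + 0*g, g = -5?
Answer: 5666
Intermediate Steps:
W = 235 (W = -1/5*(-1175) = 235)
d = 5114 (d = 5349 - 1*235 = 5349 - 235 = 5114)
o = 4 (o = 4 + 0*(-5) = 4 + 0 = 4)
a(t) = 138*t (a(t) = (2*t)*69 = 138*t)
a(o) + d = 138*4 + 5114 = 552 + 5114 = 5666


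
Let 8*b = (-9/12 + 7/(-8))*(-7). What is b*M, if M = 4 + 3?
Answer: 637/64 ≈ 9.9531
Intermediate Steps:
b = 91/64 (b = ((-9/12 + 7/(-8))*(-7))/8 = ((-9*1/12 + 7*(-⅛))*(-7))/8 = ((-¾ - 7/8)*(-7))/8 = (-13/8*(-7))/8 = (⅛)*(91/8) = 91/64 ≈ 1.4219)
M = 7
b*M = (91/64)*7 = 637/64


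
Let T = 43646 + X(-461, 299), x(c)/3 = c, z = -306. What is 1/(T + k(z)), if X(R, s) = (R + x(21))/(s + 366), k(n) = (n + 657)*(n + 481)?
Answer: 665/69871817 ≈ 9.5174e-6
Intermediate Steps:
x(c) = 3*c
k(n) = (481 + n)*(657 + n) (k(n) = (657 + n)*(481 + n) = (481 + n)*(657 + n))
X(R, s) = (63 + R)/(366 + s) (X(R, s) = (R + 3*21)/(s + 366) = (R + 63)/(366 + s) = (63 + R)/(366 + s))
T = 29024192/665 (T = 43646 + (63 - 461)/(366 + 299) = 43646 - 398/665 = 29024192/665 ≈ 43645.)
1/(T + k(z)) = 1/(29024192/665 + (316017 + (-306)**2 + 1138*(-306))) = 1/(29024192/665 + (316017 + 93636 - 348228)) = 1/(29024192/665 + 61425) = 1/(69871817/665) = 665/69871817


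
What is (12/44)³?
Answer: 27/1331 ≈ 0.020285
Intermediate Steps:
(12/44)³ = (12*(1/44))³ = (3/11)³ = 27/1331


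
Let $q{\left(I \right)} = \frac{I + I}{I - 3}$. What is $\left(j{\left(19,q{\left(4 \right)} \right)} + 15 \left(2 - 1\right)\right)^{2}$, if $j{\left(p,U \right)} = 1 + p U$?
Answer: $28224$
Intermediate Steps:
$q{\left(I \right)} = \frac{2 I}{-3 + I}$
$j{\left(p,U \right)} = 1 + U p$
$\left(j{\left(19,q{\left(4 \right)} \right)} + 15 \left(2 - 1\right)\right)^{2} = \left(\left(1 + 2 \cdot 4 \frac{1}{-3 + 4} \cdot 19\right) + 15 \left(2 - 1\right)\right)^{2} = \left(\left(1 + 2 \cdot 4 \cdot 1^{-1} \cdot 19\right) + 15 \cdot 1\right)^{2} = \left(\left(1 + 2 \cdot 4 \cdot 1 \cdot 19\right) + 15\right)^{2} = \left(\left(1 + 8 \cdot 19\right) + 15\right)^{2} = \left(\left(1 + 152\right) + 15\right)^{2} = \left(153 + 15\right)^{2} = 168^{2} = 28224$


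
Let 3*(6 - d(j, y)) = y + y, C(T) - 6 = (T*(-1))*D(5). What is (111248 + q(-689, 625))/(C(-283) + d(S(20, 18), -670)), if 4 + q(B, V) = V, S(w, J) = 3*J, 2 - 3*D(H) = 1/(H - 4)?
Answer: 111869/553 ≈ 202.29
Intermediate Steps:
D(H) = ⅔ - 1/(3*(-4 + H)) (D(H) = ⅔ - 1/(3*(H - 4)) = ⅔ - 1/(3*(-4 + H)))
C(T) = 6 - T/3 (C(T) = 6 + (T*(-1))*((-9 + 2*5)/(3*(-4 + 5))) = 6 + (-T)*((⅓)*(-9 + 10)/1) = 6 + (-T)*((⅓)*1*1) = 6 - T*(⅓) = 6 - T/3)
q(B, V) = -4 + V
d(j, y) = 6 - 2*y/3 (d(j, y) = 6 - (y + y)/3 = 6 - 2*y/3)
(111248 + q(-689, 625))/(C(-283) + d(S(20, 18), -670)) = (111248 + (-4 + 625))/((6 - ⅓*(-283)) + (6 - ⅔*(-670))) = (111248 + 621)/((6 + 283/3) + (6 + 1340/3)) = 111869/(301/3 + 1358/3) = 111869/553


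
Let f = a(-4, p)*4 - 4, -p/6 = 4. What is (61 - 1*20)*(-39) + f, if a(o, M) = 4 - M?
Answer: -1491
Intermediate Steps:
p = -24 (p = -6*4 = -24)
f = 108 (f = (4 - 1*(-24))*4 - 4 = (4 + 24)*4 - 4 = 28*4 - 4 = 112 - 4 = 108)
(61 - 1*20)*(-39) + f = (61 - 1*20)*(-39) + 108 = (61 - 20)*(-39) + 108 = 41*(-39) + 108 = -1599 + 108 = -1491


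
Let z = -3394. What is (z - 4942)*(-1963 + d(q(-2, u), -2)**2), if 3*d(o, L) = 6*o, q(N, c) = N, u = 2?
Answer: 16230192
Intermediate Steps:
d(o, L) = 2*o (d(o, L) = (6*o)/3 = 2*o)
(z - 4942)*(-1963 + d(q(-2, u), -2)**2) = (-3394 - 4942)*(-1963 + (2*(-2))**2) = -8336*(-1963 + (-4)**2) = -8336*(-1963 + 16) = -8336*(-1947) = 16230192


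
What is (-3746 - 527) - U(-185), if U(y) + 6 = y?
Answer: -4082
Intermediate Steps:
U(y) = -6 + y
(-3746 - 527) - U(-185) = (-3746 - 527) - (-6 - 185) = -4273 - 1*(-191) = -4273 + 191 = -4082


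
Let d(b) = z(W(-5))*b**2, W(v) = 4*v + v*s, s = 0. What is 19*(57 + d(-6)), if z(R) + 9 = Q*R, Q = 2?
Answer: -32433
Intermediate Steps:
W(v) = 4*v (W(v) = 4*v + v*0 = 4*v + 0 = 4*v)
z(R) = -9 + 2*R
d(b) = -49*b**2 (d(b) = (-9 + 2*(4*(-5)))*b**2 = (-9 + 2*(-20))*b**2 = (-9 - 40)*b**2 = -49*b**2)
19*(57 + d(-6)) = 19*(57 - 49*(-6)**2) = 19*(57 - 49*36) = 19*(57 - 1764) = 19*(-1707) = -32433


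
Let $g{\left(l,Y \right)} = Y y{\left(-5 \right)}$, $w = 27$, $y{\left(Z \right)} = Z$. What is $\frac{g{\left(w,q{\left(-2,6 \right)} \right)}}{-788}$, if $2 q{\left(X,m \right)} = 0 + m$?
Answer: $\frac{15}{788} \approx 0.019036$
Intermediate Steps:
$q{\left(X,m \right)} = \frac{m}{2}$ ($q{\left(X,m \right)} = \frac{0 + m}{2} = \frac{m}{2}$)
$g{\left(l,Y \right)} = - 5 Y$ ($g{\left(l,Y \right)} = Y \left(-5\right) = - 5 Y$)
$\frac{g{\left(w,q{\left(-2,6 \right)} \right)}}{-788} = \frac{\left(-5\right) \frac{1}{2} \cdot 6}{-788} = \left(-5\right) 3 \left(- \frac{1}{788}\right) = \left(-15\right) \left(- \frac{1}{788}\right) = \frac{15}{788}$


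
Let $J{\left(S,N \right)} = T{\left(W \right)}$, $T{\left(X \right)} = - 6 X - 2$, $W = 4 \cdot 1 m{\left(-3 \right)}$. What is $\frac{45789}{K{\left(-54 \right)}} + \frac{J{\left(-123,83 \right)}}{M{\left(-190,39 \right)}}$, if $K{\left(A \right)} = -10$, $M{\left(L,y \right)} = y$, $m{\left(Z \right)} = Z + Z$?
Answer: $- \frac{1784351}{390} \approx -4575.3$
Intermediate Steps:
$m{\left(Z \right)} = 2 Z$
$W = -24$ ($W = 4 \cdot 1 \cdot 2 \left(-3\right) = 4 \left(-6\right) = -24$)
$T{\left(X \right)} = -2 - 6 X$
$J{\left(S,N \right)} = 142$ ($J{\left(S,N \right)} = -2 - -144 = -2 + 144 = 142$)
$\frac{45789}{K{\left(-54 \right)}} + \frac{J{\left(-123,83 \right)}}{M{\left(-190,39 \right)}} = \frac{45789}{-10} + \frac{142}{39} = 45789 \left(- \frac{1}{10}\right) + 142 \cdot \frac{1}{39} = - \frac{45789}{10} + \frac{142}{39} = - \frac{1784351}{390}$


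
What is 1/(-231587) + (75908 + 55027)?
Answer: 30322843844/231587 ≈ 1.3094e+5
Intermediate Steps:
1/(-231587) + (75908 + 55027) = -1/231587 + 130935 = 30322843844/231587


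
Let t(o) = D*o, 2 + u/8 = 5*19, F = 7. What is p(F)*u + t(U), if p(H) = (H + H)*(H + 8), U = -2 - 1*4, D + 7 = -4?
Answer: 156306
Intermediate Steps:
D = -11 (D = -7 - 4 = -11)
U = -6 (U = -2 - 4 = -6)
p(H) = 2*H*(8 + H) (p(H) = (2*H)*(8 + H) = 2*H*(8 + H))
u = 744 (u = -16 + 8*(5*19) = -16 + 8*95 = -16 + 760 = 744)
t(o) = -11*o
p(F)*u + t(U) = (2*7*(8 + 7))*744 - 11*(-6) = (2*7*15)*744 + 66 = 210*744 + 66 = 156240 + 66 = 156306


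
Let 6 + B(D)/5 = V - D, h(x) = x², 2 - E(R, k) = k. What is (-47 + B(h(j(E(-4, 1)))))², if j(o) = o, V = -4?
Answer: 10404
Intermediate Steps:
E(R, k) = 2 - k
B(D) = -50 - 5*D (B(D) = -30 + 5*(-4 - D) = -30 + (-20 - 5*D) = -50 - 5*D)
(-47 + B(h(j(E(-4, 1)))))² = (-47 + (-50 - 5*(2 - 1*1)²))² = (-47 + (-50 - 5*(2 - 1)²))² = (-47 + (-50 - 5*1²))² = (-47 + (-50 - 5*1))² = (-47 + (-50 - 5))² = (-47 - 55)² = (-102)² = 10404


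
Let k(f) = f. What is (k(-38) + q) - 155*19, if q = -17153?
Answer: -20136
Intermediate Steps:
(k(-38) + q) - 155*19 = (-38 - 17153) - 155*19 = -17191 - 2945 = -20136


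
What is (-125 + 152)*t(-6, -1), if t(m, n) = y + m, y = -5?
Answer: -297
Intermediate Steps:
t(m, n) = -5 + m
(-125 + 152)*t(-6, -1) = (-125 + 152)*(-5 - 6) = 27*(-11) = -297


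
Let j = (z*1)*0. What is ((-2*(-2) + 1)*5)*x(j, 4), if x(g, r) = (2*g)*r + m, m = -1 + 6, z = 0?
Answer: 125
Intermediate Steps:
j = 0 (j = (0*1)*0 = 0*0 = 0)
m = 5
x(g, r) = 5 + 2*g*r (x(g, r) = (2*g)*r + 5 = 2*g*r + 5 = 5 + 2*g*r)
((-2*(-2) + 1)*5)*x(j, 4) = ((-2*(-2) + 1)*5)*(5 + 2*0*4) = ((4 + 1)*5)*(5 + 0) = (5*5)*5 = 25*5 = 125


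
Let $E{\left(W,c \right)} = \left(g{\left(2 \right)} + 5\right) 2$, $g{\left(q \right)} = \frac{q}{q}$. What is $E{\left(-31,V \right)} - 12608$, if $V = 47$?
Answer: $-12596$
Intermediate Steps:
$g{\left(q \right)} = 1$
$E{\left(W,c \right)} = 12$ ($E{\left(W,c \right)} = \left(1 + 5\right) 2 = 6 \cdot 2 = 12$)
$E{\left(-31,V \right)} - 12608 = 12 - 12608 = -12596$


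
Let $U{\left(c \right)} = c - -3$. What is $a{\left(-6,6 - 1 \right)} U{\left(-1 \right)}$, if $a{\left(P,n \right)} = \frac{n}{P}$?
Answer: $- \frac{5}{3} \approx -1.6667$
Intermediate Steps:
$U{\left(c \right)} = 3 + c$ ($U{\left(c \right)} = c + 3 = 3 + c$)
$a{\left(-6,6 - 1 \right)} U{\left(-1 \right)} = \frac{6 - 1}{-6} \left(3 - 1\right) = \left(6 - 1\right) \left(- \frac{1}{6}\right) 2 = 5 \left(- \frac{1}{6}\right) 2 = \left(- \frac{5}{6}\right) 2 = - \frac{5}{3}$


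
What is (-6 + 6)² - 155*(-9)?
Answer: 1395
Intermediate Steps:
(-6 + 6)² - 155*(-9) = 0² + 1395 = 0 + 1395 = 1395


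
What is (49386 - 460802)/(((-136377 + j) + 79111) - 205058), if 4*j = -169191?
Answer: 1645664/1218487 ≈ 1.3506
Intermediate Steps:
j = -169191/4 (j = (¼)*(-169191) = -169191/4 ≈ -42298.)
(49386 - 460802)/(((-136377 + j) + 79111) - 205058) = (49386 - 460802)/(((-136377 - 169191/4) + 79111) - 205058) = -411416/((-714699/4 + 79111) - 205058) = -411416/(-398255/4 - 205058) = -411416/(-1218487/4) = -411416*(-4/1218487) = 1645664/1218487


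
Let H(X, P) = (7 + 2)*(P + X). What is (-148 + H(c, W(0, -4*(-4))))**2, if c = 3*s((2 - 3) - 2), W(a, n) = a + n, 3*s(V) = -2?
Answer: 484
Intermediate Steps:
s(V) = -2/3 (s(V) = (1/3)*(-2) = -2/3)
c = -2 (c = 3*(-2/3) = -2)
H(X, P) = 9*P + 9*X (H(X, P) = 9*(P + X) = 9*P + 9*X)
(-148 + H(c, W(0, -4*(-4))))**2 = (-148 + (9*(0 - 4*(-4)) + 9*(-2)))**2 = (-148 + (9*(0 + 16) - 18))**2 = (-148 + (9*16 - 18))**2 = (-148 + (144 - 18))**2 = (-148 + 126)**2 = (-22)**2 = 484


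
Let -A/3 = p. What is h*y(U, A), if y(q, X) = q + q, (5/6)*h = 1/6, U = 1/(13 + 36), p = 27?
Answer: 2/245 ≈ 0.0081633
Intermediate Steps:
A = -81 (A = -3*27 = -81)
U = 1/49 ≈ 0.020408
h = ⅕ (h = (6/5)/6 = (6/5)*(⅙) = ⅕ ≈ 0.20000)
y(q, X) = 2*q
h*y(U, A) = (2*(1/49))/5 = (⅕)*(2/49) = 2/245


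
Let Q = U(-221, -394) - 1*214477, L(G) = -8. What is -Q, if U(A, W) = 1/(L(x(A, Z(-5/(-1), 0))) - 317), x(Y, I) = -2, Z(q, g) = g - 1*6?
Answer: 69705026/325 ≈ 2.1448e+5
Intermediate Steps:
Z(q, g) = -6 + g (Z(q, g) = g - 6 = -6 + g)
U(A, W) = -1/325 (U(A, W) = 1/(-8 - 317) = 1/(-325) = -1/325)
Q = -69705026/325 (Q = -1/325 - 1*214477 = -1/325 - 214477 = -69705026/325 ≈ -2.1448e+5)
-Q = -1*(-69705026/325) = 69705026/325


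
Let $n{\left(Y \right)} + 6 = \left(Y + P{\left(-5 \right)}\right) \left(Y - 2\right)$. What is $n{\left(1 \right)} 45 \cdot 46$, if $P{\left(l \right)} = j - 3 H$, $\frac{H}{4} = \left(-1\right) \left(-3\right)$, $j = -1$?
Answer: $62100$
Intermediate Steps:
$H = 12$ ($H = 4 \left(\left(-1\right) \left(-3\right)\right) = 4 \cdot 3 = 12$)
$P{\left(l \right)} = -37$ ($P{\left(l \right)} = -1 - 36 = -37$)
$n{\left(Y \right)} = -6 + \left(-37 + Y\right) \left(-2 + Y\right)$ ($n{\left(Y \right)} = -6 + \left(Y - 37\right) \left(Y - 2\right) = -6 + \left(-37 + Y\right) \left(-2 + Y\right)$)
$n{\left(1 \right)} 45 \cdot 46 = \left(68 + 1^{2} - 39\right) 45 \cdot 46 = \left(68 + 1 - 39\right) 45 \cdot 46 = 30 \cdot 45 \cdot 46 = 1350 \cdot 46 = 62100$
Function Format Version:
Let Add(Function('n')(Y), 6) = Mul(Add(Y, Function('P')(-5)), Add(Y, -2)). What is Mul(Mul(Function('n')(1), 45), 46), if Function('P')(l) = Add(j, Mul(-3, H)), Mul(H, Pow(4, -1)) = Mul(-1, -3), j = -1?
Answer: 62100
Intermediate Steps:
H = 12 (H = Mul(4, Mul(-1, -3)) = Mul(4, 3) = 12)
Function('P')(l) = -37 (Function('P')(l) = Add(-1, Mul(-3, 12)) = Add(-1, -36) = -37)
Function('n')(Y) = Add(-6, Mul(Add(-37, Y), Add(-2, Y))) (Function('n')(Y) = Add(-6, Mul(Add(Y, -37), Add(Y, -2))) = Add(-6, Mul(Add(-37, Y), Add(-2, Y))))
Mul(Mul(Function('n')(1), 45), 46) = Mul(Mul(Add(68, Pow(1, 2), Mul(-39, 1)), 45), 46) = Mul(Mul(Add(68, 1, -39), 45), 46) = Mul(Mul(30, 45), 46) = Mul(1350, 46) = 62100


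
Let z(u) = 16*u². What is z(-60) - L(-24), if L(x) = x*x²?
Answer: 71424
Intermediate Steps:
L(x) = x³
z(-60) - L(-24) = 16*(-60)² - 1*(-24)³ = 16*3600 - 1*(-13824) = 57600 + 13824 = 71424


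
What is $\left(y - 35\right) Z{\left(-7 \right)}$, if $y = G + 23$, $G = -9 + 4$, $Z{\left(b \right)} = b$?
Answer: $119$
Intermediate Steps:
$G = -5$
$y = 18$ ($y = -5 + 23 = 18$)
$\left(y - 35\right) Z{\left(-7 \right)} = \left(18 - 35\right) \left(-7\right) = \left(-17\right) \left(-7\right) = 119$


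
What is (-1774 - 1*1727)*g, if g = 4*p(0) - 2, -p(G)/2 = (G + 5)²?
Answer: 707202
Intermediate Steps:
p(G) = -2*(5 + G)² (p(G) = -2*(G + 5)² = -2*(5 + G)²)
g = -202 (g = 4*(-2*(5 + 0)²) - 2 = 4*(-2*5²) - 2 = 4*(-2*25) - 2 = 4*(-50) - 2 = -200 - 2 = -202)
(-1774 - 1*1727)*g = (-1774 - 1*1727)*(-202) = (-1774 - 1727)*(-202) = -3501*(-202) = 707202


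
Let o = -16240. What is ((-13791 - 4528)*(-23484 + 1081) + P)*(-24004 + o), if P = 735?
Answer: -16516189595248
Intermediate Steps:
((-13791 - 4528)*(-23484 + 1081) + P)*(-24004 + o) = ((-13791 - 4528)*(-23484 + 1081) + 735)*(-24004 - 16240) = (-18319*(-22403) + 735)*(-40244) = (410400557 + 735)*(-40244) = 410401292*(-40244) = -16516189595248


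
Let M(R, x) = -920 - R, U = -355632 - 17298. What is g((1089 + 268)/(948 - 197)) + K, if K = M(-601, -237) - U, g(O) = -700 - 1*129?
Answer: 371782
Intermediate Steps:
U = -372930
g(O) = -829 (g(O) = -700 - 129 = -829)
K = 372611 (K = (-920 - 1*(-601)) - 1*(-372930) = (-920 + 601) + 372930 = -319 + 372930 = 372611)
g((1089 + 268)/(948 - 197)) + K = -829 + 372611 = 371782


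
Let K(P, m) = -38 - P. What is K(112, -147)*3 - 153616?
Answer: -154066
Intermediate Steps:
K(112, -147)*3 - 153616 = (-38 - 1*112)*3 - 153616 = (-38 - 112)*3 - 153616 = -150*3 - 153616 = -450 - 153616 = -154066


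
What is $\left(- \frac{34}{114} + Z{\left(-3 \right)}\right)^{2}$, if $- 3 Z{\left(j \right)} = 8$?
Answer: $\frac{28561}{3249} \approx 8.7907$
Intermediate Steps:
$Z{\left(j \right)} = - \frac{8}{3}$ ($Z{\left(j \right)} = \left(- \frac{1}{3}\right) 8 = - \frac{8}{3}$)
$\left(- \frac{34}{114} + Z{\left(-3 \right)}\right)^{2} = \left(- \frac{34}{114} - \frac{8}{3}\right)^{2} = \left(\left(-34\right) \frac{1}{114} - \frac{8}{3}\right)^{2} = \left(- \frac{17}{57} - \frac{8}{3}\right)^{2} = \left(- \frac{169}{57}\right)^{2} = \frac{28561}{3249}$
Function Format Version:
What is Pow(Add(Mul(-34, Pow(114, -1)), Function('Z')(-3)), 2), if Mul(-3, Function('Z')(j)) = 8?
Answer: Rational(28561, 3249) ≈ 8.7907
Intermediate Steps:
Function('Z')(j) = Rational(-8, 3) (Function('Z')(j) = Mul(Rational(-1, 3), 8) = Rational(-8, 3))
Pow(Add(Mul(-34, Pow(114, -1)), Function('Z')(-3)), 2) = Pow(Add(Mul(-34, Pow(114, -1)), Rational(-8, 3)), 2) = Pow(Add(Mul(-34, Rational(1, 114)), Rational(-8, 3)), 2) = Pow(Add(Rational(-17, 57), Rational(-8, 3)), 2) = Pow(Rational(-169, 57), 2) = Rational(28561, 3249)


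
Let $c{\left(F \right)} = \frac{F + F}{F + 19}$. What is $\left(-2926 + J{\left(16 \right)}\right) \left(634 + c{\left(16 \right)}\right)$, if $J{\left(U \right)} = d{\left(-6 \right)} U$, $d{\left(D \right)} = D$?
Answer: $- \frac{67154884}{35} \approx -1.9187 \cdot 10^{6}$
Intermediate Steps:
$c{\left(F \right)} = \frac{2 F}{19 + F}$
$J{\left(U \right)} = - 6 U$
$\left(-2926 + J{\left(16 \right)}\right) \left(634 + c{\left(16 \right)}\right) = \left(-2926 - 96\right) \left(634 + 2 \cdot 16 \frac{1}{19 + 16}\right) = \left(-2926 - 96\right) \left(634 + 2 \cdot 16 \cdot \frac{1}{35}\right) = - 3022 \left(634 + 2 \cdot 16 \cdot \frac{1}{35}\right) = - 3022 \left(634 + \frac{32}{35}\right) = \left(-3022\right) \frac{22222}{35} = - \frac{67154884}{35}$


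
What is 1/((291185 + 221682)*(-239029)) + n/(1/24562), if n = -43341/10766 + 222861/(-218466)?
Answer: -425414290985115012572227/3432529644819082437 ≈ -1.2394e+5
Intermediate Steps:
n = -988988036/196000413 (n = -43341*1/10766 + 222861*(-1/218466) = -43341/10766 - 74287/72822 = -988988036/196000413 ≈ -5.0458)
1/((291185 + 221682)*(-239029)) + n/(1/24562) = 1/((291185 + 221682)*(-239029)) - 988988036/(196000413*(1/24562)) = -1/239029/512867 - 988988036/(196000413*1/24562) = (1/512867)*(-1/239029) - 988988036/196000413*24562 = -1/122590086143 - 24291524140232/196000413 = -425414290985115012572227/3432529644819082437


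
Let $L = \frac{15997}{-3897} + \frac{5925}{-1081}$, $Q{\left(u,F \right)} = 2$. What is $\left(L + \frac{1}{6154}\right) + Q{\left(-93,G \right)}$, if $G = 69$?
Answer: $- \frac{196660199215}{25924691178} \approx -7.5858$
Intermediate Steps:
$L = - \frac{40382482}{4212657}$ ($L = 15997 \left(- \frac{1}{3897}\right) + 5925 \left(- \frac{1}{1081}\right) = - \frac{15997}{3897} - \frac{5925}{1081} = - \frac{40382482}{4212657} \approx -9.586$)
$\left(L + \frac{1}{6154}\right) + Q{\left(-93,G \right)} = \left(- \frac{40382482}{4212657} + \frac{1}{6154}\right) + 2 = - \frac{248509581571}{25924691178} + 2 = - \frac{196660199215}{25924691178}$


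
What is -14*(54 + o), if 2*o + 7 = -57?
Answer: -308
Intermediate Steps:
o = -32 (o = -7/2 + (½)*(-57) = -7/2 - 57/2 = -32)
-14*(54 + o) = -14*(54 - 32) = -14*22 = -308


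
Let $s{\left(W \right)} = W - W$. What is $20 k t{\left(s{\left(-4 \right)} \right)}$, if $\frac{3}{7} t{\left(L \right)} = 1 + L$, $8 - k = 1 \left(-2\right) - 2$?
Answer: $560$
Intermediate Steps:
$s{\left(W \right)} = 0$
$k = 12$ ($k = 8 - \left(1 \left(-2\right) - 2\right) = 8 - \left(-2 - 2\right) = 8 - -4 = 8 + 4 = 12$)
$t{\left(L \right)} = \frac{7}{3} + \frac{7 L}{3}$ ($t{\left(L \right)} = \frac{7 \left(1 + L\right)}{3} = \frac{7}{3} + \frac{7 L}{3}$)
$20 k t{\left(s{\left(-4 \right)} \right)} = 20 \cdot 12 \left(\frac{7}{3} + \frac{7}{3} \cdot 0\right) = 240 \left(\frac{7}{3} + 0\right) = 240 \cdot \frac{7}{3} = 560$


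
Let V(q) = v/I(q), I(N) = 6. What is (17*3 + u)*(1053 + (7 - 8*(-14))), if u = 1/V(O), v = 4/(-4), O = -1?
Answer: 52740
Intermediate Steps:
v = -1 (v = 4*(-1/4) = -1)
V(q) = -1/6
u = -6 (u = 1/(-1/6) = -6)
(17*3 + u)*(1053 + (7 - 8*(-14))) = (17*3 - 6)*(1053 + (7 - 8*(-14))) = (51 - 6)*(1053 + (7 + 112)) = 45*(1053 + 119) = 45*1172 = 52740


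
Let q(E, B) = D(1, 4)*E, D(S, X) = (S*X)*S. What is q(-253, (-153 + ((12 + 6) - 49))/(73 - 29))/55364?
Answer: -253/13841 ≈ -0.018279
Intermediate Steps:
D(S, X) = X*S²
q(E, B) = 4*E (q(E, B) = (4*1²)*E = (4*1)*E = 4*E)
q(-253, (-153 + ((12 + 6) - 49))/(73 - 29))/55364 = (4*(-253))/55364 = -1012*1/55364 = -253/13841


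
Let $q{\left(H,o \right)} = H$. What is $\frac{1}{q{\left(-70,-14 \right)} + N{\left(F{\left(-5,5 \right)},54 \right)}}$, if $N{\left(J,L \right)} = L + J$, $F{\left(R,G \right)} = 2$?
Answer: $- \frac{1}{14} \approx -0.071429$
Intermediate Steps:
$N{\left(J,L \right)} = J + L$
$\frac{1}{q{\left(-70,-14 \right)} + N{\left(F{\left(-5,5 \right)},54 \right)}} = \frac{1}{-70 + \left(2 + 54\right)} = \frac{1}{-70 + 56} = \frac{1}{-14} = - \frac{1}{14}$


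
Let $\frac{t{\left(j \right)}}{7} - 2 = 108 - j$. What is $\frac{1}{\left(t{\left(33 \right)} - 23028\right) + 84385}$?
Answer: $\frac{1}{61896} \approx 1.6156 \cdot 10^{-5}$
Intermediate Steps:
$t{\left(j \right)} = 770 - 7 j$ ($t{\left(j \right)} = 14 + 7 \left(108 - j\right) = 14 - \left(-756 + 7 j\right) = 770 - 7 j$)
$\frac{1}{\left(t{\left(33 \right)} - 23028\right) + 84385} = \frac{1}{\left(\left(770 - 231\right) - 23028\right) + 84385} = \frac{1}{\left(539 - 23028\right) + 84385} = \frac{1}{-22489 + 84385} = \frac{1}{61896}$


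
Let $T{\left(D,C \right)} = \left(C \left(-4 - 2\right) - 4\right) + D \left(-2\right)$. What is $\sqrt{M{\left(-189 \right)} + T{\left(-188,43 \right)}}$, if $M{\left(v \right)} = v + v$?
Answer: $2 i \sqrt{66} \approx 16.248 i$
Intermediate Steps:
$M{\left(v \right)} = 2 v$
$T{\left(D,C \right)} = -4 - 6 C - 2 D$ ($T{\left(D,C \right)} = \left(C \left(-4 - 2\right) - 4\right) - 2 D = \left(C \left(-6\right) - 4\right) - 2 D = \left(- 6 C - 4\right) - 2 D = \left(-4 - 6 C\right) - 2 D = -4 - 6 C - 2 D$)
$\sqrt{M{\left(-189 \right)} + T{\left(-188,43 \right)}} = \sqrt{2 \left(-189\right) - -114} = \sqrt{-378 - -114} = \sqrt{-378 + 114} = \sqrt{-264} = 2 i \sqrt{66}$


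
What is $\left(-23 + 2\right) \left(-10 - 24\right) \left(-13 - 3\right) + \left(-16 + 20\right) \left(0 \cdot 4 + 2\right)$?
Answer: $-11416$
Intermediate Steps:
$\left(-23 + 2\right) \left(-10 - 24\right) \left(-13 - 3\right) + \left(-16 + 20\right) \left(0 \cdot 4 + 2\right) = \left(-21\right) \left(-34\right) \left(-16\right) + 4 \left(0 + 2\right) = 714 \left(-16\right) + 4 \cdot 2 = -11424 + 8 = -11416$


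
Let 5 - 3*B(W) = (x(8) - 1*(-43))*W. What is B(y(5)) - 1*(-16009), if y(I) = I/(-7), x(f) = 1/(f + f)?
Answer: 1794343/112 ≈ 16021.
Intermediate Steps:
x(f) = 1/(2*f)
y(I) = -I/7 (y(I) = I*(-1/7) = -I/7)
B(W) = 5/3 - 689*W/48 (B(W) = 5/3 - ((1/2)/8 - 1*(-43))*W/3 = 5/3 - ((1/2)*(1/8) + 43)*W/3 = 5/3 - (1/16 + 43)*W/3 = 5/3 - 689*W/48)
B(y(5)) - 1*(-16009) = (5/3 - (-689)*5/336) - 1*(-16009) = (5/3 - 689/48*(-5/7)) + 16009 = (5/3 + 3445/336) + 16009 = 1335/112 + 16009 = 1794343/112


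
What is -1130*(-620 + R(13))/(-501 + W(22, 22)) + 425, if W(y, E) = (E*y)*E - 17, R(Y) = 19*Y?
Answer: 472674/1013 ≈ 466.61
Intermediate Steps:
W(y, E) = -17 + y*E² (W(y, E) = y*E² - 17 = -17 + y*E²)
-1130*(-620 + R(13))/(-501 + W(22, 22)) + 425 = -1130*(-620 + 19*13)/(-501 + (-17 + 22*22²)) + 425 = -1130*(-620 + 247)/(-501 + (-17 + 22*484)) + 425 = -(-421490)/(-501 + (-17 + 10648)) + 425 = -(-421490)/(-501 + 10631) + 425 = -(-421490)/10130 + 425 = -1130*(-373/10130) + 425 = 42149/1013 + 425 = 472674/1013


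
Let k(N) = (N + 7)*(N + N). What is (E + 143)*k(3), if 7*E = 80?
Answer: 64860/7 ≈ 9265.7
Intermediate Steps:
k(N) = 2*N*(7 + N) (k(N) = (7 + N)*(2*N) = 2*N*(7 + N))
E = 80/7 (E = (1/7)*80 = 80/7 ≈ 11.429)
(E + 143)*k(3) = (80/7 + 143)*(2*3*(7 + 3)) = 1081*(2*3*10)/7 = (1081/7)*60 = 64860/7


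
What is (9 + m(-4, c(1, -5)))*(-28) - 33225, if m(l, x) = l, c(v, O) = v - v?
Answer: -33365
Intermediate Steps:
c(v, O) = 0
(9 + m(-4, c(1, -5)))*(-28) - 33225 = (9 - 4)*(-28) - 33225 = 5*(-28) - 33225 = -140 - 33225 = -33365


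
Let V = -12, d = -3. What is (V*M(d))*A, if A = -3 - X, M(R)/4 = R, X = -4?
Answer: 144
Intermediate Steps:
M(R) = 4*R
A = 1 (A = -3 - 1*(-4) = -3 + 4 = 1)
(V*M(d))*A = -48*(-3)*1 = -12*(-12)*1 = 144*1 = 144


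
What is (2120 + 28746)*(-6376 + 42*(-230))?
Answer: -494967176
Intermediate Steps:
(2120 + 28746)*(-6376 + 42*(-230)) = 30866*(-6376 - 9660) = 30866*(-16036) = -494967176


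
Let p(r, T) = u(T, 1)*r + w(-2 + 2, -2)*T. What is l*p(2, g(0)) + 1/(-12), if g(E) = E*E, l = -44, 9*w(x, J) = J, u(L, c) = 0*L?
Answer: -1/12 ≈ -0.083333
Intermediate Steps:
u(L, c) = 0
w(x, J) = J/9
g(E) = E**2
p(r, T) = -2*T/9 (p(r, T) = 0*r + ((1/9)*(-2))*T = 0 - 2*T/9 = -2*T/9)
l*p(2, g(0)) + 1/(-12) = -(-88)*0**2/9 + 1/(-12) = -(-88)*0/9 - 1/12 = -44*0 - 1/12 = 0 - 1/12 = -1/12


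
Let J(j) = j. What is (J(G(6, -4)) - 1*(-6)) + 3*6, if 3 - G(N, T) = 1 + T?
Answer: 30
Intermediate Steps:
G(N, T) = 2 - T (G(N, T) = 3 - (1 + T) = 3 + (-1 - T) = 2 - T)
(J(G(6, -4)) - 1*(-6)) + 3*6 = ((2 - 1*(-4)) - 1*(-6)) + 3*6 = ((2 + 4) + 6) + 18 = (6 + 6) + 18 = 12 + 18 = 30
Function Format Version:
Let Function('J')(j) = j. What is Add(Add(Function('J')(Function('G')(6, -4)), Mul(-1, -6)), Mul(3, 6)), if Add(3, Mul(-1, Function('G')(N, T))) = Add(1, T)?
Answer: 30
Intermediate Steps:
Function('G')(N, T) = Add(2, Mul(-1, T)) (Function('G')(N, T) = Add(3, Mul(-1, Add(1, T))) = Add(3, Add(-1, Mul(-1, T))) = Add(2, Mul(-1, T)))
Add(Add(Function('J')(Function('G')(6, -4)), Mul(-1, -6)), Mul(3, 6)) = Add(Add(Add(2, Mul(-1, -4)), Mul(-1, -6)), Mul(3, 6)) = Add(Add(Add(2, 4), 6), 18) = Add(Add(6, 6), 18) = Add(12, 18) = 30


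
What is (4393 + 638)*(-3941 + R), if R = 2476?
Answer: -7370415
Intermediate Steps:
(4393 + 638)*(-3941 + R) = (4393 + 638)*(-3941 + 2476) = 5031*(-1465) = -7370415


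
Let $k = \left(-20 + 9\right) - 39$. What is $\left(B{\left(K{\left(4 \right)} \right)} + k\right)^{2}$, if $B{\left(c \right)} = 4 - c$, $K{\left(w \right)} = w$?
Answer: $2500$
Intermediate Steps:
$k = -50$ ($k = -11 - 39 = -50$)
$\left(B{\left(K{\left(4 \right)} \right)} + k\right)^{2} = \left(\left(4 - 4\right) - 50\right)^{2} = \left(0 - 50\right)^{2} = \left(-50\right)^{2} = 2500$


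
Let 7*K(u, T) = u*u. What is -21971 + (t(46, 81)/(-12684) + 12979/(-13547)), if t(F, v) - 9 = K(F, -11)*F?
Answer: -26429433115661/1202811036 ≈ -21973.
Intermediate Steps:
K(u, T) = u²/7 (K(u, T) = (u*u)/7 = u²/7)
t(F, v) = 9 + F³/7 (t(F, v) = 9 + (F²/7)*F = 9 + F³/7)
-21971 + (t(46, 81)/(-12684) + 12979/(-13547)) = -21971 + ((9 + (⅐)*46³)/(-12684) + 12979/(-13547)) = -21971 + ((9 + (⅐)*97336)*(-1/12684) + 12979*(-1/13547)) = -21971 + ((9 + 97336/7)*(-1/12684) - 12979/13547) = -21971 + ((97399/7)*(-1/12684) - 12979/13547) = -21971 + (-97399/88788 - 12979/13547) = -21971 - 2471843705/1202811036 = -26429433115661/1202811036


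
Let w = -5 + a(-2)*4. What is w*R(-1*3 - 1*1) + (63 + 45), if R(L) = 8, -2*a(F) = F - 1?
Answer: 116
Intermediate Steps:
a(F) = 1/2 - F/2 (a(F) = -(F - 1)/2 = -(-1 + F)/2 = 1/2 - F/2)
w = 1 (w = -5 + (1/2 - 1/2*(-2))*4 = -5 + (1/2 + 1)*4 = -5 + (3/2)*4 = -5 + 6 = 1)
w*R(-1*3 - 1*1) + (63 + 45) = 1*8 + (63 + 45) = 8 + 108 = 116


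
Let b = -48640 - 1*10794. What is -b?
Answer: 59434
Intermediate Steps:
b = -59434 (b = -48640 - 10794 = -59434)
-b = -1*(-59434) = 59434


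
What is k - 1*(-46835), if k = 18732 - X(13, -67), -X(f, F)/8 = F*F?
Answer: 101479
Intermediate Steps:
X(f, F) = -8*F² (X(f, F) = -8*F*F = -8*F²)
k = 54644 (k = 18732 - (-8)*(-67)² = 18732 - (-8)*4489 = 18732 - 1*(-35912) = 18732 + 35912 = 54644)
k - 1*(-46835) = 54644 - 1*(-46835) = 54644 + 46835 = 101479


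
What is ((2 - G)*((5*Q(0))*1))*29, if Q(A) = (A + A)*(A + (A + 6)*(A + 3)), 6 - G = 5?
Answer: 0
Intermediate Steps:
G = 1 (G = 6 - 1*5 = 6 - 5 = 1)
Q(A) = 2*A*(A + (3 + A)*(6 + A)) (Q(A) = (2*A)*(A + (6 + A)*(3 + A)) = (2*A)*(A + (3 + A)*(6 + A)) = 2*A*(A + (3 + A)*(6 + A)))
((2 - G)*((5*Q(0))*1))*29 = ((2 - 1*1)*((5*(2*0*(18 + 0² + 10*0)))*1))*29 = ((2 - 1)*((5*(2*0*(18 + 0 + 0)))*1))*29 = (1*((5*(2*0*18))*1))*29 = (1*((5*0)*1))*29 = (1*(0*1))*29 = (1*0)*29 = 0*29 = 0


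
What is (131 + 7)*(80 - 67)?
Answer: 1794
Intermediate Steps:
(131 + 7)*(80 - 67) = 138*13 = 1794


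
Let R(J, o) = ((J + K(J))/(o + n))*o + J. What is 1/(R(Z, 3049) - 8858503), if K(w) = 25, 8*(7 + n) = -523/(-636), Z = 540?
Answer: -15478219/137096726186617 ≈ -1.1290e-7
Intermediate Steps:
n = -35093/5088 (n = -7 + (-523/(-636))/8 = -7 + (-523*(-1/636))/8 = -7 + (⅛)*(523/636) = -7 + 523/5088 = -35093/5088 ≈ -6.8972)
R(J, o) = J + o*(25 + J)/(-35093/5088 + o) (R(J, o) = ((J + 25)/(o - 35093/5088))*o + J = ((25 + J)/(-35093/5088 + o))*o + J = o*(25 + J)/(-35093/5088 + o) + J = J + o*(25 + J)/(-35093/5088 + o))
1/(R(Z, 3049) - 8858503) = 1/((-35093*540 + 127200*3049 + 10176*540*3049)/(-35093 + 5088*3049) - 8858503) = 1/((-18950220 + 387832800 + 16754376960)/(-35093 + 15513312) - 8858503) = 1/(17123259540/15478219 - 8858503) = 1/(-137096726186617/15478219) = -15478219/137096726186617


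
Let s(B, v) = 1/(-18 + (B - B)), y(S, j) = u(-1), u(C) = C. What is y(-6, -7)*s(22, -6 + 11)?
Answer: 1/18 ≈ 0.055556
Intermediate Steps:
y(S, j) = -1
s(B, v) = -1/18 (s(B, v) = 1/(-18 + 0) = 1/(-18) = -1/18)
y(-6, -7)*s(22, -6 + 11) = -1*(-1/18) = 1/18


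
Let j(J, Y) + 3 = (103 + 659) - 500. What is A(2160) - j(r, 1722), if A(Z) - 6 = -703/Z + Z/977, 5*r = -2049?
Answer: -529932191/2110320 ≈ -251.11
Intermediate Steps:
r = -2049/5 (r = (⅕)*(-2049) = -2049/5 ≈ -409.80)
j(J, Y) = 259 (j(J, Y) = -3 + ((103 + 659) - 500) = -3 + (762 - 500) = -3 + 262 = 259)
A(Z) = 6 - 703/Z + Z/977 (A(Z) = 6 + (-703/Z + Z/977) = 6 - 703/Z + Z/977)
A(2160) - j(r, 1722) = (6 - 703/2160 + (1/977)*2160) - 1*259 = (6 - 703*1/2160 + 2160/977) - 259 = (6 - 703/2160 + 2160/977) - 259 = 16640689/2110320 - 259 = -529932191/2110320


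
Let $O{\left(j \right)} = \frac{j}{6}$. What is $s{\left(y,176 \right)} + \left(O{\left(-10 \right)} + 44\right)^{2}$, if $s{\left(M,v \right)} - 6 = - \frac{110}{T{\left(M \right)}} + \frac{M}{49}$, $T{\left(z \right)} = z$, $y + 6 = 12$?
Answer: $\frac{784936}{441} \approx 1779.9$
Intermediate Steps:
$y = 6$ ($y = -6 + 12 = 6$)
$s{\left(M,v \right)} = 6 - \frac{110}{M} + \frac{M}{49}$ ($s{\left(M,v \right)} = 6 + \left(- \frac{110}{M} + \frac{M}{49}\right) = 6 - \frac{110}{M} + \frac{M}{49}$)
$O{\left(j \right)} = \frac{j}{6}$ ($O{\left(j \right)} = j \frac{1}{6} = \frac{j}{6}$)
$s{\left(y,176 \right)} + \left(O{\left(-10 \right)} + 44\right)^{2} = \left(6 - \frac{110}{6} + \frac{1}{49} \cdot 6\right) + \left(\frac{1}{6} \left(-10\right) + 44\right)^{2} = \left(6 - \frac{55}{3} + \frac{6}{49}\right) + \left(- \frac{5}{3} + 44\right)^{2} = \left(6 - \frac{55}{3} + \frac{6}{49}\right) + \left(\frac{127}{3}\right)^{2} = - \frac{1795}{147} + \frac{16129}{9} = \frac{784936}{441}$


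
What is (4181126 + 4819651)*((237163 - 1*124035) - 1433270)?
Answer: -11882303750334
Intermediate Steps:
(4181126 + 4819651)*((237163 - 1*124035) - 1433270) = 9000777*((237163 - 124035) - 1433270) = 9000777*(113128 - 1433270) = 9000777*(-1320142) = -11882303750334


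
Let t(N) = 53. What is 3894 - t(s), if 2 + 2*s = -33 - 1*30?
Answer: 3841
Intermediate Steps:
s = -65/2 (s = -1 + (-33 - 1*30)/2 = -1 + (-33 - 30)/2 = -1 + (½)*(-63) = -1 - 63/2 = -65/2 ≈ -32.500)
3894 - t(s) = 3894 - 1*53 = 3894 - 53 = 3841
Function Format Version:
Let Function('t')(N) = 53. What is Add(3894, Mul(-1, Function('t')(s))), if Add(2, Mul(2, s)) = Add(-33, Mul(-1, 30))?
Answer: 3841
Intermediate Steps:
s = Rational(-65, 2) (s = Add(-1, Mul(Rational(1, 2), Add(-33, Mul(-1, 30)))) = Add(-1, Mul(Rational(1, 2), Add(-33, -30))) = Add(-1, Mul(Rational(1, 2), -63)) = Add(-1, Rational(-63, 2)) = Rational(-65, 2) ≈ -32.500)
Add(3894, Mul(-1, Function('t')(s))) = Add(3894, Mul(-1, 53)) = Add(3894, -53) = 3841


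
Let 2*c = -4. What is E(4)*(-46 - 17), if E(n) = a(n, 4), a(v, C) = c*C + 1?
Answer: 441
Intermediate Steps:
c = -2 (c = (1/2)*(-4) = -2)
a(v, C) = 1 - 2*C (a(v, C) = -2*C + 1 = 1 - 2*C)
E(n) = -7 (E(n) = 1 - 2*4 = 1 - 8 = -7)
E(4)*(-46 - 17) = -7*(-46 - 17) = -7*(-63) = 441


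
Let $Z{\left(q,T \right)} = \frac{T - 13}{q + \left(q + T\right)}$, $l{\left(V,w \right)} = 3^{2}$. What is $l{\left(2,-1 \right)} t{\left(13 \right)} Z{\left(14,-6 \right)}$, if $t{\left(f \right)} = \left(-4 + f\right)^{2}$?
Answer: $- \frac{13851}{22} \approx -629.59$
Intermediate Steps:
$l{\left(V,w \right)} = 9$
$Z{\left(q,T \right)} = \frac{-13 + T}{T + 2 q}$ ($Z{\left(q,T \right)} = \frac{-13 + T}{q + \left(T + q\right)} = \frac{-13 + T}{T + 2 q}$)
$l{\left(2,-1 \right)} t{\left(13 \right)} Z{\left(14,-6 \right)} = 9 \left(-4 + 13\right)^{2} \frac{-13 - 6}{-6 + 2 \cdot 14} = 9 \cdot 9^{2} \frac{1}{-6 + 28} \left(-19\right) = 9 \cdot 81 \cdot \frac{1}{22} \left(-19\right) = 729 \cdot \frac{1}{22} \left(-19\right) = 729 \left(- \frac{19}{22}\right) = - \frac{13851}{22}$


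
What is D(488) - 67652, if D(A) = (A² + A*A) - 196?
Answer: 408440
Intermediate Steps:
D(A) = -196 + 2*A² (D(A) = (A² + A²) - 196 = 2*A² - 196 = -196 + 2*A²)
D(488) - 67652 = (-196 + 2*488²) - 67652 = (-196 + 2*238144) - 67652 = (-196 + 476288) - 67652 = 476092 - 67652 = 408440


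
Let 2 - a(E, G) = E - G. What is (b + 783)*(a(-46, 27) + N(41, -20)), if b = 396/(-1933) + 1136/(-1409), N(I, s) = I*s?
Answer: -1586717836255/2723597 ≈ -5.8258e+5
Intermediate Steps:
a(E, G) = 2 + G - E (a(E, G) = 2 - (E - G) = 2 + (G - E) = 2 + G - E)
b = -2753852/2723597 (b = 396*(-1/1933) + 1136*(-1/1409) = -396/1933 - 1136/1409 = -2753852/2723597 ≈ -1.0111)
(b + 783)*(a(-46, 27) + N(41, -20)) = (-2753852/2723597 + 783)*((2 + 27 - 1*(-46)) + 41*(-20)) = 2129822599*((2 + 27 + 46) - 820)/2723597 = 2129822599*(75 - 820)/2723597 = (2129822599/2723597)*(-745) = -1586717836255/2723597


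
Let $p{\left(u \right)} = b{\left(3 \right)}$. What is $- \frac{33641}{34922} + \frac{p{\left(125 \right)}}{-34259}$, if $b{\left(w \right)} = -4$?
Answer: $- \frac{1152367331}{1196392798} \approx -0.9632$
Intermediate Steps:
$p{\left(u \right)} = -4$
$- \frac{33641}{34922} + \frac{p{\left(125 \right)}}{-34259} = - \frac{33641}{34922} - \frac{4}{-34259} = \left(-33641\right) \frac{1}{34922} - - \frac{4}{34259} = - \frac{33641}{34922} + \frac{4}{34259} = - \frac{1152367331}{1196392798}$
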